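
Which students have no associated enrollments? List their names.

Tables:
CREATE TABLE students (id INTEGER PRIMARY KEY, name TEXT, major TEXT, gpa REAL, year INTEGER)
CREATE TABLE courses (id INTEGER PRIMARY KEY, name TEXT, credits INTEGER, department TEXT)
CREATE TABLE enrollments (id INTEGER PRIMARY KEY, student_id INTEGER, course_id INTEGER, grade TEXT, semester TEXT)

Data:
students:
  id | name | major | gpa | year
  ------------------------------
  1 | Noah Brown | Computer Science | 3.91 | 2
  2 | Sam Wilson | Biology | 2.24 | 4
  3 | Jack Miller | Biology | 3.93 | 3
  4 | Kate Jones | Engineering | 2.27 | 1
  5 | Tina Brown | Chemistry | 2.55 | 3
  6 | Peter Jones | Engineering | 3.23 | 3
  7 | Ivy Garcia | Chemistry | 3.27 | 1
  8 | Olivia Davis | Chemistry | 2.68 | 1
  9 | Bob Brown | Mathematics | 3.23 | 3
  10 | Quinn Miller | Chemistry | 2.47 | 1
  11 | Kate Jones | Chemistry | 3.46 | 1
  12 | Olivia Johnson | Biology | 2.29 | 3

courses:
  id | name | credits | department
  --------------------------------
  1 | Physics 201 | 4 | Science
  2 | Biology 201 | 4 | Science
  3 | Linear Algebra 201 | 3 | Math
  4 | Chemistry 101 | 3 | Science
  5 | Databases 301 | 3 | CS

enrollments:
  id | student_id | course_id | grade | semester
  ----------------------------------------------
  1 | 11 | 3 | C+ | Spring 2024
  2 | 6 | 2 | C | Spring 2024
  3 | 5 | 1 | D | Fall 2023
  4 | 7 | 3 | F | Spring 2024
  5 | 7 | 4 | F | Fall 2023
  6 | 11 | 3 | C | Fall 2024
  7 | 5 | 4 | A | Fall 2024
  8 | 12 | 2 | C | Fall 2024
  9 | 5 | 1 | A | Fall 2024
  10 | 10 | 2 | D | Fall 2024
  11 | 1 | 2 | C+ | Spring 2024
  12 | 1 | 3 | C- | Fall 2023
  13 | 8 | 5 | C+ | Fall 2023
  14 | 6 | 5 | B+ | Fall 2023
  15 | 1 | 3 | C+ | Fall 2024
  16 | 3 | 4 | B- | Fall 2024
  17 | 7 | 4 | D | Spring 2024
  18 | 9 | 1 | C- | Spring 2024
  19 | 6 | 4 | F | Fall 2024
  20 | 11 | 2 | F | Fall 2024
SELECT p.name FROM students p LEFT JOIN enrollments c ON c.student_id = p.id WHERE c.id IS NULL

Execution result:
name
Sam Wilson
Kate Jones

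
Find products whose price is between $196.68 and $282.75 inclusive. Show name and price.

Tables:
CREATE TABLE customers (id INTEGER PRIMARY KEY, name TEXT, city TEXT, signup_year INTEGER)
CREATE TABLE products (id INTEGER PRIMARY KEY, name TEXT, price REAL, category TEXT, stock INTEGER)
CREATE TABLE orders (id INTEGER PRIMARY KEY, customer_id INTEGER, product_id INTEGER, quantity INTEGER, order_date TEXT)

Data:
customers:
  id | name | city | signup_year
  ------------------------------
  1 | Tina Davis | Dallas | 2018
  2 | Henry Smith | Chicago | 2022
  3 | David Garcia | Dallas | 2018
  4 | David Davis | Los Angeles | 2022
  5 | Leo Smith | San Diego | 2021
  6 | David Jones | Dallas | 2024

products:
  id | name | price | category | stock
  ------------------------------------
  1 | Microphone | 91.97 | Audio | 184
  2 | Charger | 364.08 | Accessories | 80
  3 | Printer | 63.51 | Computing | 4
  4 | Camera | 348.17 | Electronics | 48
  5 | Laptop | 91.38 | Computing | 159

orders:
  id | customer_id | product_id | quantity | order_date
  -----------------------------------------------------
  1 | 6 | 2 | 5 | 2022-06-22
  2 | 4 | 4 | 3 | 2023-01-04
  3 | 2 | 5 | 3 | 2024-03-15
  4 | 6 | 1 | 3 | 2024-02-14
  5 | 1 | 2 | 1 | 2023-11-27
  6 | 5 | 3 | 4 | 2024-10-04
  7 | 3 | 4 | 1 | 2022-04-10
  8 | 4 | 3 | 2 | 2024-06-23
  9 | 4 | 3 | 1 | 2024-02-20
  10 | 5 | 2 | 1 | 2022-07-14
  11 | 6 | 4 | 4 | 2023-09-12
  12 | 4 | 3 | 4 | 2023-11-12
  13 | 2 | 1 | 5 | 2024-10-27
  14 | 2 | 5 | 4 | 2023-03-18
SELECT name, price FROM products WHERE price BETWEEN 196.68 AND 282.75

Execution result:
(no rows)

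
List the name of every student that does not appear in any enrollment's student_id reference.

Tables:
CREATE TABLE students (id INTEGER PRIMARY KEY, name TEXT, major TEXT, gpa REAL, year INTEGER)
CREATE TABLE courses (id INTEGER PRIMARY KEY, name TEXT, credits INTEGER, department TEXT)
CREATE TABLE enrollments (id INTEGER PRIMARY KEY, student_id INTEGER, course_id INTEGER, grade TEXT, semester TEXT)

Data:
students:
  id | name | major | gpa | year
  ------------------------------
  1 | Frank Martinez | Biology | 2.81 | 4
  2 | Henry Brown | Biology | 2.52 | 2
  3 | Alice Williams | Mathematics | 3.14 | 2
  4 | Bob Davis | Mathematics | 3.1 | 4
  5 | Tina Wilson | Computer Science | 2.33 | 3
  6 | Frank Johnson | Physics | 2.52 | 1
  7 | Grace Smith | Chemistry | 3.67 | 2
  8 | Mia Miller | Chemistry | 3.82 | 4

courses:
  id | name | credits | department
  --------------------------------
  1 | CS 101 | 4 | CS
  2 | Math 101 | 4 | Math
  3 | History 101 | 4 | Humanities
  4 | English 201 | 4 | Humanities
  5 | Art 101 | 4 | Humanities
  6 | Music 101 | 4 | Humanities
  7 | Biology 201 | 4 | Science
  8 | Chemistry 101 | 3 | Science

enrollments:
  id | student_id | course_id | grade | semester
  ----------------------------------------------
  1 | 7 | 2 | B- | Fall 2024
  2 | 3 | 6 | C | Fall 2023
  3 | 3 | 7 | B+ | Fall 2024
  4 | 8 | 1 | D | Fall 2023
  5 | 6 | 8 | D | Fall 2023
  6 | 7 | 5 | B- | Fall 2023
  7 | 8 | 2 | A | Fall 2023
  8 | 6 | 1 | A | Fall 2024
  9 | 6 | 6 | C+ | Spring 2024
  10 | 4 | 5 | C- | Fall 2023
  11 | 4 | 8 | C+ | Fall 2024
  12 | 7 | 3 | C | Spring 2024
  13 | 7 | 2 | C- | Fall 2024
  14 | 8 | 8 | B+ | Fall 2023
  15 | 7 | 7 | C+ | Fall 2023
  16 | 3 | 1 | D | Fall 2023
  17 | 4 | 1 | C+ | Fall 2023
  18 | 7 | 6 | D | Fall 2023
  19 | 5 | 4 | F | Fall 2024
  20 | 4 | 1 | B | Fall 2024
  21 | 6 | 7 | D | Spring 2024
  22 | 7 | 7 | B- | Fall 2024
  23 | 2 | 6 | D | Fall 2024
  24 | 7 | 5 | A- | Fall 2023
SELECT p.name FROM students p LEFT JOIN enrollments c ON c.student_id = p.id WHERE c.id IS NULL

Execution result:
Frank Martinez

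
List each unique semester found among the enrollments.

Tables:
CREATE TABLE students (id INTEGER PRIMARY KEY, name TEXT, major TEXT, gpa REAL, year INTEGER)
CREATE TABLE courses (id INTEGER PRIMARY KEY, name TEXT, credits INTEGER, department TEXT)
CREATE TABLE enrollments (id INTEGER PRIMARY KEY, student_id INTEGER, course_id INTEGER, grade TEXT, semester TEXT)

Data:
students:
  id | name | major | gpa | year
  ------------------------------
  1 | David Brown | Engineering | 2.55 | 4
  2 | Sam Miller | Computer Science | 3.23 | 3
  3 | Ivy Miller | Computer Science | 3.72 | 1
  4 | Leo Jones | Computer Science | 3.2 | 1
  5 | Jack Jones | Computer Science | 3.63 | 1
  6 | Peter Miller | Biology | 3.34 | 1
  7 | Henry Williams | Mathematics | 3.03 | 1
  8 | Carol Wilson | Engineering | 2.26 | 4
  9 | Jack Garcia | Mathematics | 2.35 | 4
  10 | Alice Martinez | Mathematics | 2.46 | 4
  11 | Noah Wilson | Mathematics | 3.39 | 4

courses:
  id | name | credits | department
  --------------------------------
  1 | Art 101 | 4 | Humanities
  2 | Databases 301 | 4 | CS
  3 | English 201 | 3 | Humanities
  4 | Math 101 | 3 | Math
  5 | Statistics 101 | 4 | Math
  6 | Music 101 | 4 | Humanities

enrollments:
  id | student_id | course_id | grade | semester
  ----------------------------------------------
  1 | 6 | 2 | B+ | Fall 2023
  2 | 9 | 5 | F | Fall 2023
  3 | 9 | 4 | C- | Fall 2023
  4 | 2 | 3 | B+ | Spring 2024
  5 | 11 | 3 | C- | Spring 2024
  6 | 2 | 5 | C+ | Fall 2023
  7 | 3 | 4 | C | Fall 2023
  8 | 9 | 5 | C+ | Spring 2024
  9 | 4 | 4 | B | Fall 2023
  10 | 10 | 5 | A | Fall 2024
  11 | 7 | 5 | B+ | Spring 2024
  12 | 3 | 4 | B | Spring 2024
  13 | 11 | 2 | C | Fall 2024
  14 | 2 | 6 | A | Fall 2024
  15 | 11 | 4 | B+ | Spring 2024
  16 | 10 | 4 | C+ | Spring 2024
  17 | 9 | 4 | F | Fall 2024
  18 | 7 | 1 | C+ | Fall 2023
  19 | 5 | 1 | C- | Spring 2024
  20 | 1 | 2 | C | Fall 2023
SELECT DISTINCT semester FROM enrollments

Execution result:
semester
Fall 2023
Spring 2024
Fall 2024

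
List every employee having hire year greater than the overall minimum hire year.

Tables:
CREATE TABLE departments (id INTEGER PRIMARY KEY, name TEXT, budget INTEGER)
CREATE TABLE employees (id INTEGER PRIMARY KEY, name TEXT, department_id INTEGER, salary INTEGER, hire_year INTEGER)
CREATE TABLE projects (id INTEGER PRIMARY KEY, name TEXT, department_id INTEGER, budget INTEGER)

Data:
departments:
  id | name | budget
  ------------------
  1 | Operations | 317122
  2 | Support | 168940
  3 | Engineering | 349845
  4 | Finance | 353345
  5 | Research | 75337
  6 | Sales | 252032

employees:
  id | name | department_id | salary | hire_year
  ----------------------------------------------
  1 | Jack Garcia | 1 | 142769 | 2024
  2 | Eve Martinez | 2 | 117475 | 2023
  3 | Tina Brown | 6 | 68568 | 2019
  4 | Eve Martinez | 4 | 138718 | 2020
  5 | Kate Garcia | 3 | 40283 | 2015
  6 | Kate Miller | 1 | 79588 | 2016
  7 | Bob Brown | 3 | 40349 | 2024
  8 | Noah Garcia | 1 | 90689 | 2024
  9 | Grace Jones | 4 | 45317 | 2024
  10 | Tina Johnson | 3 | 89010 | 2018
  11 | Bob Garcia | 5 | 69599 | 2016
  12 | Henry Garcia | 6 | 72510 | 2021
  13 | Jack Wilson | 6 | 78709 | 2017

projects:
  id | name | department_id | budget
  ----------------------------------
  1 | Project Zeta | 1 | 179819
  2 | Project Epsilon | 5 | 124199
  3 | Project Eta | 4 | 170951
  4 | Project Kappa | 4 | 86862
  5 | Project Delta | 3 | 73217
SELECT name, hire_year FROM employees WHERE hire_year > (SELECT MIN(hire_year) FROM employees)

Execution result:
name | hire_year
Jack Garcia | 2024
Eve Martinez | 2023
Tina Brown | 2019
Eve Martinez | 2020
Kate Miller | 2016
Bob Brown | 2024
Noah Garcia | 2024
Grace Jones | 2024
Tina Johnson | 2018
Bob Garcia | 2016
Henry Garcia | 2021
Jack Wilson | 2017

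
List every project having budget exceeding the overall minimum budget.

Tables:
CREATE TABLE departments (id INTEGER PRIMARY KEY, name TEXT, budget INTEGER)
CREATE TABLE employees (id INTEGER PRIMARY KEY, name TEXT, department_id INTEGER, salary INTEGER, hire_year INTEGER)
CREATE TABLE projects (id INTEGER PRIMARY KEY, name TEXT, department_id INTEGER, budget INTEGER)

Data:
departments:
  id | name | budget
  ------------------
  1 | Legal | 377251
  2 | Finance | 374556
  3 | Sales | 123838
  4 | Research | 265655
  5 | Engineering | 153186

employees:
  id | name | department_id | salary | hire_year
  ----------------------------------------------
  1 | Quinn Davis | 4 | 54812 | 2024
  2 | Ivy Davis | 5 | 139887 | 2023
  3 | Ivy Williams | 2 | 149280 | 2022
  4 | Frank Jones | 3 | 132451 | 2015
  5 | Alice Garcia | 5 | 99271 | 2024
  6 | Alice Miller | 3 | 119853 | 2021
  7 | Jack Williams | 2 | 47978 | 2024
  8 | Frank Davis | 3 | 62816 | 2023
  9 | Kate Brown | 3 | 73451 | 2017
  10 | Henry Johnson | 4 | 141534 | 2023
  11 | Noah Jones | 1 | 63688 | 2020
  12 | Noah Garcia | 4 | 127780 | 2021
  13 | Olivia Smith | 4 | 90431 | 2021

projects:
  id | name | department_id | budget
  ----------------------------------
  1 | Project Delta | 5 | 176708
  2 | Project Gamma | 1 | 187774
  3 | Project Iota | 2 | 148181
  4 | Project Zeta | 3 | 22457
SELECT name, budget FROM projects WHERE budget > (SELECT MIN(budget) FROM projects)

Execution result:
name | budget
Project Delta | 176708
Project Gamma | 187774
Project Iota | 148181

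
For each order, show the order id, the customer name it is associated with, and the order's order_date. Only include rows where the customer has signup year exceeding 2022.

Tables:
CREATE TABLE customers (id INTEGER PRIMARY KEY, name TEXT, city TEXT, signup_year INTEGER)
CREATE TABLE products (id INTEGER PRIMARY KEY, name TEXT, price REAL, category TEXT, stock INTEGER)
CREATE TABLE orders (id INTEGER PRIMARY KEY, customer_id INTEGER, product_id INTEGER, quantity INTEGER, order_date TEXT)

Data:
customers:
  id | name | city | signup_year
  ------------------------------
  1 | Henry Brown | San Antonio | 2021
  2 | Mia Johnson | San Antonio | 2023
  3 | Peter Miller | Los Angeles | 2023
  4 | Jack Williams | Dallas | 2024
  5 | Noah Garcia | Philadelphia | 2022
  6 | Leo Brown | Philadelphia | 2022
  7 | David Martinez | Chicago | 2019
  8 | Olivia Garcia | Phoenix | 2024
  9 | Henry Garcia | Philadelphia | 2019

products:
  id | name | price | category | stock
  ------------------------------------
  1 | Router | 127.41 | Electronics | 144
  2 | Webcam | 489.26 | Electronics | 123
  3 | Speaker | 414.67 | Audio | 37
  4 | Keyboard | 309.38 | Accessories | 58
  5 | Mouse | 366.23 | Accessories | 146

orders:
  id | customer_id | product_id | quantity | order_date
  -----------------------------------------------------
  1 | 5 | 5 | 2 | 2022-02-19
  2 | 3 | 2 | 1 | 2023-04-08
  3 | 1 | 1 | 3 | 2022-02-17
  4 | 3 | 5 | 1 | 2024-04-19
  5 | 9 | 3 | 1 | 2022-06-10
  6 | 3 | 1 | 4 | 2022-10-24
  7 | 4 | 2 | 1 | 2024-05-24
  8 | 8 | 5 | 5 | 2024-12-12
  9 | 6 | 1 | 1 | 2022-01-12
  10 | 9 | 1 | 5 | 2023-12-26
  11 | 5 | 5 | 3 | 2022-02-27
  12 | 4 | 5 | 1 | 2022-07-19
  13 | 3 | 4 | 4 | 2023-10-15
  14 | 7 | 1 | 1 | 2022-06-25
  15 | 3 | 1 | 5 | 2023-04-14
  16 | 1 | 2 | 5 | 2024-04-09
SELECT c.id, p.name AS customer, c.order_date FROM orders c JOIN customers p ON c.customer_id = p.id WHERE p.signup_year > 2022

Execution result:
id | customer | order_date
2 | Peter Miller | 2023-04-08
4 | Peter Miller | 2024-04-19
6 | Peter Miller | 2022-10-24
7 | Jack Williams | 2024-05-24
8 | Olivia Garcia | 2024-12-12
12 | Jack Williams | 2022-07-19
13 | Peter Miller | 2023-10-15
15 | Peter Miller | 2023-04-14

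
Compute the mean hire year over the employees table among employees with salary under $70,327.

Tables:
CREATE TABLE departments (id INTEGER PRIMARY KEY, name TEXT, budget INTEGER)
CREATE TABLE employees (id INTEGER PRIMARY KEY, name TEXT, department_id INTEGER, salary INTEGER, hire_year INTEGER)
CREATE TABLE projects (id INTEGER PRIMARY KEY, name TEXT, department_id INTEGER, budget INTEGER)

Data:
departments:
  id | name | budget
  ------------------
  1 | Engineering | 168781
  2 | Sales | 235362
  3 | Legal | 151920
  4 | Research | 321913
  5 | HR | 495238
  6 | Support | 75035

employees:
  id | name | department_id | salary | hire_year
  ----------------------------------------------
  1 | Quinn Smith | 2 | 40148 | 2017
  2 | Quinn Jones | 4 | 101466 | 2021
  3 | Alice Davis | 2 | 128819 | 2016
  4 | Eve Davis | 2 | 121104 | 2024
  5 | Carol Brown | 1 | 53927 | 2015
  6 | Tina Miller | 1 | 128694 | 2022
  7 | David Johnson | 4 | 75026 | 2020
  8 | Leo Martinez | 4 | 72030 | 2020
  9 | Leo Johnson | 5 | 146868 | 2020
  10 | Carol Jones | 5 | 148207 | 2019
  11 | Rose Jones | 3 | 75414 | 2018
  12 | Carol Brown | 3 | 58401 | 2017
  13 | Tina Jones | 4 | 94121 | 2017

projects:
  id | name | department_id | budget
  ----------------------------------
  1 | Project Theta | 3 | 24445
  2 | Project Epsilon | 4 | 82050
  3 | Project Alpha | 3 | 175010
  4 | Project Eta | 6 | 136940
SELECT AVG(hire_year) FROM employees WHERE salary < 70327

Execution result:
2016.33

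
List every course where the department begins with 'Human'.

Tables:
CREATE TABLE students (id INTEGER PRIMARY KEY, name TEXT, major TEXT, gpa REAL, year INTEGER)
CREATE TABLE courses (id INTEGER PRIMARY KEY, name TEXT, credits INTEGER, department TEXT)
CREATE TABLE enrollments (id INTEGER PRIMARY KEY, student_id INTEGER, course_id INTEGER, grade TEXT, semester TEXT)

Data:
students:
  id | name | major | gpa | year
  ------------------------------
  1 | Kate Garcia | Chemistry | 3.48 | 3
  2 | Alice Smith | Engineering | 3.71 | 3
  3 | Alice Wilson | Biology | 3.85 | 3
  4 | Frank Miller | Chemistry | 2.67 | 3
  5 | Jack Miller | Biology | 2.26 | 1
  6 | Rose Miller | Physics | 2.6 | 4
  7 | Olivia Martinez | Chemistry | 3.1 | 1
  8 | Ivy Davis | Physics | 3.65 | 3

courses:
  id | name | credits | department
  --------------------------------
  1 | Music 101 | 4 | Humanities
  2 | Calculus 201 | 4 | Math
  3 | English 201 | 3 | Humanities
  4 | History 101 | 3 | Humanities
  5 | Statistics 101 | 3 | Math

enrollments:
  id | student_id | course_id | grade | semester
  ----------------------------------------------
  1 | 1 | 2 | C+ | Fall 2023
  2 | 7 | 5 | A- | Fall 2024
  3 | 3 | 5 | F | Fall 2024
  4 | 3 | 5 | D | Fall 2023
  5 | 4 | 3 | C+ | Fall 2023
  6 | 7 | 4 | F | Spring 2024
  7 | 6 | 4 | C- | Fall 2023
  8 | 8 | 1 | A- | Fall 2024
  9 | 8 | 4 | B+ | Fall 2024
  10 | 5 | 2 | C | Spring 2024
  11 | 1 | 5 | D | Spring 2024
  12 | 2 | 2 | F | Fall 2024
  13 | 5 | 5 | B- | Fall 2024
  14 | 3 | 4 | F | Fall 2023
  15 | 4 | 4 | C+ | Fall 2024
SELECT name, department FROM courses WHERE department LIKE 'Human%'

Execution result:
name | department
Music 101 | Humanities
English 201 | Humanities
History 101 | Humanities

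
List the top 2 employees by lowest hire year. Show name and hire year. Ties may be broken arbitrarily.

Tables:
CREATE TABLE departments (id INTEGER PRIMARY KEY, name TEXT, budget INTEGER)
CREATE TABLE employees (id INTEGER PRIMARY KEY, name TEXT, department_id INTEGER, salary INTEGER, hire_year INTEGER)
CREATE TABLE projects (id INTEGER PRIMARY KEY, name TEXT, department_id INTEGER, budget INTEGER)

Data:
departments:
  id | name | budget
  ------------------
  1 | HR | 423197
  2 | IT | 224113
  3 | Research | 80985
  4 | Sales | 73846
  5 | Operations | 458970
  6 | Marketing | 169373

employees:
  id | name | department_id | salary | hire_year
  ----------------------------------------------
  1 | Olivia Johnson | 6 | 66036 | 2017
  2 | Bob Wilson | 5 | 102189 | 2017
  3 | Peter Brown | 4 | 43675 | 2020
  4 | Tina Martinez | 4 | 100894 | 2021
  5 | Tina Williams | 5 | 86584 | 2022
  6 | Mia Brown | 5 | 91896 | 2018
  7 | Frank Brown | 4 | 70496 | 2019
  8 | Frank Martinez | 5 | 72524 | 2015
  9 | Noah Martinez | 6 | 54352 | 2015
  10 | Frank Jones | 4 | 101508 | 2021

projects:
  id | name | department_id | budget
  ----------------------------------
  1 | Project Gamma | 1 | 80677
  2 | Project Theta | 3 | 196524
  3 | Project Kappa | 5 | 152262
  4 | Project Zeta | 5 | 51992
SELECT name, hire_year FROM employees ORDER BY hire_year ASC LIMIT 2

Execution result:
name | hire_year
Frank Martinez | 2015
Noah Martinez | 2015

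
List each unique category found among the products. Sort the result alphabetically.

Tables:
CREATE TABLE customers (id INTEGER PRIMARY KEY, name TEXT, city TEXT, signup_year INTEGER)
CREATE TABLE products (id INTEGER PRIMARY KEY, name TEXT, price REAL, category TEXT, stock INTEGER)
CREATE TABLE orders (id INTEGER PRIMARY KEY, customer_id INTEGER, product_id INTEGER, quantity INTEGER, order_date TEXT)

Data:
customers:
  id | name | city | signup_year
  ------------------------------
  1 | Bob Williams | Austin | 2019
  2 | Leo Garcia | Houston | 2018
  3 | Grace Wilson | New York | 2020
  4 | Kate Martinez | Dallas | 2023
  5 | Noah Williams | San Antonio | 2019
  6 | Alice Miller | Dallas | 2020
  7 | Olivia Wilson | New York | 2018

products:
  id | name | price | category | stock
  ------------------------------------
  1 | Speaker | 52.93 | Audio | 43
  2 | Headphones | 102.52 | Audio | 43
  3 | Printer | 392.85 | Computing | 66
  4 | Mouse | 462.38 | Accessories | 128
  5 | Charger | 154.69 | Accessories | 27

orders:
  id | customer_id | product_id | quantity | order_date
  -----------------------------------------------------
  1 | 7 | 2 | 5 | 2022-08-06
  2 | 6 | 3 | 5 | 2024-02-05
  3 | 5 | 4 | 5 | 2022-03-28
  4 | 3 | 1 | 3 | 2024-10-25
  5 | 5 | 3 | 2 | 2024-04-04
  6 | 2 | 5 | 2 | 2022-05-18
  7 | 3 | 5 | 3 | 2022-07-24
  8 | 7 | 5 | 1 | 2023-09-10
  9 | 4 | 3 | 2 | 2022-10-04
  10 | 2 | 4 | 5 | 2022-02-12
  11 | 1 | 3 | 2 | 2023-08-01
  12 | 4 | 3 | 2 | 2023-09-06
SELECT DISTINCT category FROM products ORDER BY category

Execution result:
category
Accessories
Audio
Computing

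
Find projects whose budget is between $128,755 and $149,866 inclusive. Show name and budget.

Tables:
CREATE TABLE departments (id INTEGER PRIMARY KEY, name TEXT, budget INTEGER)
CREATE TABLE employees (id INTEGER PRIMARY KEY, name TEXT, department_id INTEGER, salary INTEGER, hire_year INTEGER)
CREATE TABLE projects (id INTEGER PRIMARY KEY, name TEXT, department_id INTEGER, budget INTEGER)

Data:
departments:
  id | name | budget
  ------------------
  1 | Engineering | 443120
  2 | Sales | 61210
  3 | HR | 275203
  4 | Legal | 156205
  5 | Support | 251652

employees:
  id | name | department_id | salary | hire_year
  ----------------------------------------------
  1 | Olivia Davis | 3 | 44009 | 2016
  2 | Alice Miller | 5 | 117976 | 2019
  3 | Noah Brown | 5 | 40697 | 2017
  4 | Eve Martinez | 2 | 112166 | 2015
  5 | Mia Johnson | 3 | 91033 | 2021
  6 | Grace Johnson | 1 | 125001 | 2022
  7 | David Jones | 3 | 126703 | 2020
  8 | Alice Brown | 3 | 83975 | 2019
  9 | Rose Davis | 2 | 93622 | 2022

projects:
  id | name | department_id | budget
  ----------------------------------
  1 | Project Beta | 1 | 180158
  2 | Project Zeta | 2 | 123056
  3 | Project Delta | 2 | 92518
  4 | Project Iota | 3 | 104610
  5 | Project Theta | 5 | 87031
SELECT name, budget FROM projects WHERE budget BETWEEN 128755 AND 149866

Execution result:
(no rows)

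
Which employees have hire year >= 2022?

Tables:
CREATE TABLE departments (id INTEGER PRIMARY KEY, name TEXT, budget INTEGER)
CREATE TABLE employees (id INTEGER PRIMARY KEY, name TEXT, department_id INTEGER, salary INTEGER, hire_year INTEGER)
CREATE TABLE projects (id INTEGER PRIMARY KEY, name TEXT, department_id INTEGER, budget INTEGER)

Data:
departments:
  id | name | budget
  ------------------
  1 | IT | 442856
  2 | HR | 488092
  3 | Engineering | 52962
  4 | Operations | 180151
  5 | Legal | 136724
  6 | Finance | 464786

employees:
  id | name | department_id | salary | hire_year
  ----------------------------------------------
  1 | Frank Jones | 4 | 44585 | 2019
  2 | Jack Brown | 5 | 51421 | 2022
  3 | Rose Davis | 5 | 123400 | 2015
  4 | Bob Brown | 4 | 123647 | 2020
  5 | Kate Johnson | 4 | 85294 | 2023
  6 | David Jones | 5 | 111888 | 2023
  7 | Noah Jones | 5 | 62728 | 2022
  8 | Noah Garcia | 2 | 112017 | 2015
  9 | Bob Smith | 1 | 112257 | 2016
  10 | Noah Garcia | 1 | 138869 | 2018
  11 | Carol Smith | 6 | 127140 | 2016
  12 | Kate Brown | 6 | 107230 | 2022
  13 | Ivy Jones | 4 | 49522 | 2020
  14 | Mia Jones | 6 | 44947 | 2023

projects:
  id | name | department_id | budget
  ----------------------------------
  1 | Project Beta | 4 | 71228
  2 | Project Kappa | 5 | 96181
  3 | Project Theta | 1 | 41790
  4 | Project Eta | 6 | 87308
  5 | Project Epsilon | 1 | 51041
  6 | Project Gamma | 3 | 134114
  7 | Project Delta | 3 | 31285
SELECT name, hire_year FROM employees WHERE hire_year >= 2022

Execution result:
name | hire_year
Jack Brown | 2022
Kate Johnson | 2023
David Jones | 2023
Noah Jones | 2022
Kate Brown | 2022
Mia Jones | 2023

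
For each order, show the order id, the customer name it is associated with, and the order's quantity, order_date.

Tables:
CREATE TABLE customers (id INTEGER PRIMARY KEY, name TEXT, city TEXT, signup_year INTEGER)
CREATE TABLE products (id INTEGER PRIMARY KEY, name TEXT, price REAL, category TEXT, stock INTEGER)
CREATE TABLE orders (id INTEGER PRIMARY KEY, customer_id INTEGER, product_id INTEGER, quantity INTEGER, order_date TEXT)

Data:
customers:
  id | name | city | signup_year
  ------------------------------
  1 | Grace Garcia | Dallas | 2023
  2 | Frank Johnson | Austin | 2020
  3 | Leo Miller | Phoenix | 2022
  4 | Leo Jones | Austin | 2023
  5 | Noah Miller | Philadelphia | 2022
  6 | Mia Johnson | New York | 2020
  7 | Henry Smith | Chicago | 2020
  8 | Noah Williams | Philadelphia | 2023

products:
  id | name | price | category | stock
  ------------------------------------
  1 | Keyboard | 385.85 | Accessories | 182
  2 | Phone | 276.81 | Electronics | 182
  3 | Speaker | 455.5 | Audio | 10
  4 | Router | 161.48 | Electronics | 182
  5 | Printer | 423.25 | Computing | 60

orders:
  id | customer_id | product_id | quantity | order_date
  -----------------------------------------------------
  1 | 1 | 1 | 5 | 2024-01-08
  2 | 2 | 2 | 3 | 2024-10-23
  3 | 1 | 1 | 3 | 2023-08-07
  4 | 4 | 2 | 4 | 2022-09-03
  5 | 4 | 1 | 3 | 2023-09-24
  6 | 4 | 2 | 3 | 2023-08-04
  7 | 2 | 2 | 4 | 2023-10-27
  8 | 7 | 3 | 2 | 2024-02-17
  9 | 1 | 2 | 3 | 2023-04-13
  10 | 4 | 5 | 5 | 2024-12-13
SELECT c.id, p.name AS customer, c.quantity, c.order_date FROM orders c JOIN customers p ON c.customer_id = p.id

Execution result:
id | customer | quantity | order_date
1 | Grace Garcia | 5 | 2024-01-08
2 | Frank Johnson | 3 | 2024-10-23
3 | Grace Garcia | 3 | 2023-08-07
4 | Leo Jones | 4 | 2022-09-03
5 | Leo Jones | 3 | 2023-09-24
6 | Leo Jones | 3 | 2023-08-04
7 | Frank Johnson | 4 | 2023-10-27
8 | Henry Smith | 2 | 2024-02-17
9 | Grace Garcia | 3 | 2023-04-13
10 | Leo Jones | 5 | 2024-12-13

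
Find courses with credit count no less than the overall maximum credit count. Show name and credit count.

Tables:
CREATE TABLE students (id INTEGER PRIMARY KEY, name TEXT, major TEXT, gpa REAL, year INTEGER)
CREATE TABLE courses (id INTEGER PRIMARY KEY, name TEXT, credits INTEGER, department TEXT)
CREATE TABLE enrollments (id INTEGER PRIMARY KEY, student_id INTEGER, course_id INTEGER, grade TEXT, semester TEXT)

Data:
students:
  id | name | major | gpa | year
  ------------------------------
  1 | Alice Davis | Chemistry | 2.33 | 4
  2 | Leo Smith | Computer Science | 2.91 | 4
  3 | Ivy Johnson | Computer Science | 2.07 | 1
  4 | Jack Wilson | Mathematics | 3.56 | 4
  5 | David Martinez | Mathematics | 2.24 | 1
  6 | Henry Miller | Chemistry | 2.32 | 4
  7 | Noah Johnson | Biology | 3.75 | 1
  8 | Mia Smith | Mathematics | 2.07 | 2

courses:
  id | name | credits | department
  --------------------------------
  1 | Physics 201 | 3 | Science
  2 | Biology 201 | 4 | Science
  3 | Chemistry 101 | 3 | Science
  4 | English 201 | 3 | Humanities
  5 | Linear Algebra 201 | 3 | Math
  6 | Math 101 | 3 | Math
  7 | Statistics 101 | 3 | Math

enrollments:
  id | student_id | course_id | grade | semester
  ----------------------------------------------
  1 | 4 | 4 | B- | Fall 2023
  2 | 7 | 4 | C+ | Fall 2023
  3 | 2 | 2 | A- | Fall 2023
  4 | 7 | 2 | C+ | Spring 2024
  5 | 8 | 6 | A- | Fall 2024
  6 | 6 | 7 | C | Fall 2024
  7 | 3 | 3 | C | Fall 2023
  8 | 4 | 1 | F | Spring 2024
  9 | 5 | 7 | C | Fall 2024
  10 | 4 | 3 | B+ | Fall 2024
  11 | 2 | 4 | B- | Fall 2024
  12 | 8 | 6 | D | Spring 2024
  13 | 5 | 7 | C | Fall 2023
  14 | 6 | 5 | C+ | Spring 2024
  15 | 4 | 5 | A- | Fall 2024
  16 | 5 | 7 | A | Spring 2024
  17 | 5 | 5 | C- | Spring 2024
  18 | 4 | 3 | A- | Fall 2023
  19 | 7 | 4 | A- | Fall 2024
SELECT name, credits FROM courses WHERE credits >= (SELECT MAX(credits) FROM courses)

Execution result:
name | credits
Biology 201 | 4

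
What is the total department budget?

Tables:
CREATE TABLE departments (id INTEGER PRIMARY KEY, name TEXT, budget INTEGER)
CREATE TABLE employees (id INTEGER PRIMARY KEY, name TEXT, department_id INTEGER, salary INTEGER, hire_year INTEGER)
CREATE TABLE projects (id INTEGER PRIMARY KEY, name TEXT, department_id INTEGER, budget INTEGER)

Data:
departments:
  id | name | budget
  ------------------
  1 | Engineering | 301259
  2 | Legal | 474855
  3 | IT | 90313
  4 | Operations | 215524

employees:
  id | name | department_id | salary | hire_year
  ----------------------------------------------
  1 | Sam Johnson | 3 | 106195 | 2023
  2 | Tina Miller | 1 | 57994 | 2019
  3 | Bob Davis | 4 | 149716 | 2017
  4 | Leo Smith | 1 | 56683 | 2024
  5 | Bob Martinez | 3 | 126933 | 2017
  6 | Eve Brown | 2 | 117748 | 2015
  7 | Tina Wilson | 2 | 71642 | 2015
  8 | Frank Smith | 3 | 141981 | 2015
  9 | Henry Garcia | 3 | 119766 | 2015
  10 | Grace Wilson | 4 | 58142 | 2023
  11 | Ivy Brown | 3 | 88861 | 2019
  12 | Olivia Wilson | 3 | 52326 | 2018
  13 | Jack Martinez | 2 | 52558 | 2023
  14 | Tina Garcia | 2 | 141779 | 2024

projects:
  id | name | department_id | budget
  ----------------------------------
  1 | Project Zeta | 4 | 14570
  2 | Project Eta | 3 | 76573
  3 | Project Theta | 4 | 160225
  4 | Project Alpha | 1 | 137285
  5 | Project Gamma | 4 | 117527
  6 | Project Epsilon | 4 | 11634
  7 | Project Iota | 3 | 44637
SELECT SUM(budget) FROM departments

Execution result:
1081951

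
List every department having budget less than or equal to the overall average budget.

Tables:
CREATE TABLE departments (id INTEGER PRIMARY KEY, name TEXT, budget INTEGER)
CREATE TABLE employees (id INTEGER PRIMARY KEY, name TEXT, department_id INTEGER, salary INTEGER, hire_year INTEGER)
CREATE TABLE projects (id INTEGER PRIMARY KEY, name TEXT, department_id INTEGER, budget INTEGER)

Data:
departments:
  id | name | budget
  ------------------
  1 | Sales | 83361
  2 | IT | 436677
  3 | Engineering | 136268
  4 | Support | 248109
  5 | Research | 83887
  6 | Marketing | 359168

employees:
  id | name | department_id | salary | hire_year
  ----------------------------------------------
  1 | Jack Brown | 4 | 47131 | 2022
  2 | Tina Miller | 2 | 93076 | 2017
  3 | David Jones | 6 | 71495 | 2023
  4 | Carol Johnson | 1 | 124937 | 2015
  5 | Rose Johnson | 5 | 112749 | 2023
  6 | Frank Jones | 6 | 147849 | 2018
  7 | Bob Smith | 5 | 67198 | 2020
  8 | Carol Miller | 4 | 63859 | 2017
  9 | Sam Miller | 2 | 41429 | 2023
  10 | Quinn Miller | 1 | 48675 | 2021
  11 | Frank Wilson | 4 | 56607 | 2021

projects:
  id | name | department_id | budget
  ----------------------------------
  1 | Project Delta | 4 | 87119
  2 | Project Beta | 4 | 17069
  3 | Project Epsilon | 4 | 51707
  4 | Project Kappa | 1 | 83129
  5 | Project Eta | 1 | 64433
SELECT name, budget FROM departments WHERE budget <= (SELECT AVG(budget) FROM departments)

Execution result:
name | budget
Sales | 83361
Engineering | 136268
Research | 83887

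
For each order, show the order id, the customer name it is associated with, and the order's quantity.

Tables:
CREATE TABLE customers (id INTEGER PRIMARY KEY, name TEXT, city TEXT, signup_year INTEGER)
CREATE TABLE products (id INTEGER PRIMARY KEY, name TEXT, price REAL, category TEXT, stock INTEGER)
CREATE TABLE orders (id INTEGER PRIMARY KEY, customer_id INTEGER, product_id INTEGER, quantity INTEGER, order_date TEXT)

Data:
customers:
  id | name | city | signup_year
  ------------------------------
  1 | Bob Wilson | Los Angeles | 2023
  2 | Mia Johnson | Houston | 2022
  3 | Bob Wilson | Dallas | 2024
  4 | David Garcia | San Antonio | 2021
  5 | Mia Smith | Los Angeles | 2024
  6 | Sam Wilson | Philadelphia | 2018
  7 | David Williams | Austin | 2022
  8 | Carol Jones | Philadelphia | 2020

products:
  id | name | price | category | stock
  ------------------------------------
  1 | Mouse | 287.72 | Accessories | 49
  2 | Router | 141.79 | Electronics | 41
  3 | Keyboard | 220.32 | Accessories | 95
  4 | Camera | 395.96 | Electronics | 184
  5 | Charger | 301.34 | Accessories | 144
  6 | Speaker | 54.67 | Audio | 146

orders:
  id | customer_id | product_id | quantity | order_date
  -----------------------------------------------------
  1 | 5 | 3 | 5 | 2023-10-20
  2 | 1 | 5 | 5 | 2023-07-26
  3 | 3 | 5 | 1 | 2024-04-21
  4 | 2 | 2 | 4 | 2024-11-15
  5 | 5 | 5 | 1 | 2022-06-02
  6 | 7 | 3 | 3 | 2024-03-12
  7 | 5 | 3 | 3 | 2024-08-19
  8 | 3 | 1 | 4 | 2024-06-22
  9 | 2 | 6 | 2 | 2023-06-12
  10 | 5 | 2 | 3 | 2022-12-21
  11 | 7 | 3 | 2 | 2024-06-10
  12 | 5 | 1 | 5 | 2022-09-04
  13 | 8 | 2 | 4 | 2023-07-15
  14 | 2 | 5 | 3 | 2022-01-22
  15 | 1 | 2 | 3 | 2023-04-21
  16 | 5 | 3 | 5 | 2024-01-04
SELECT c.id, p.name AS customer, c.quantity FROM orders c JOIN customers p ON c.customer_id = p.id

Execution result:
id | customer | quantity
1 | Mia Smith | 5
2 | Bob Wilson | 5
3 | Bob Wilson | 1
4 | Mia Johnson | 4
5 | Mia Smith | 1
6 | David Williams | 3
7 | Mia Smith | 3
8 | Bob Wilson | 4
9 | Mia Johnson | 2
10 | Mia Smith | 3
11 | David Williams | 2
12 | Mia Smith | 5
13 | Carol Jones | 4
14 | Mia Johnson | 3
15 | Bob Wilson | 3
16 | Mia Smith | 5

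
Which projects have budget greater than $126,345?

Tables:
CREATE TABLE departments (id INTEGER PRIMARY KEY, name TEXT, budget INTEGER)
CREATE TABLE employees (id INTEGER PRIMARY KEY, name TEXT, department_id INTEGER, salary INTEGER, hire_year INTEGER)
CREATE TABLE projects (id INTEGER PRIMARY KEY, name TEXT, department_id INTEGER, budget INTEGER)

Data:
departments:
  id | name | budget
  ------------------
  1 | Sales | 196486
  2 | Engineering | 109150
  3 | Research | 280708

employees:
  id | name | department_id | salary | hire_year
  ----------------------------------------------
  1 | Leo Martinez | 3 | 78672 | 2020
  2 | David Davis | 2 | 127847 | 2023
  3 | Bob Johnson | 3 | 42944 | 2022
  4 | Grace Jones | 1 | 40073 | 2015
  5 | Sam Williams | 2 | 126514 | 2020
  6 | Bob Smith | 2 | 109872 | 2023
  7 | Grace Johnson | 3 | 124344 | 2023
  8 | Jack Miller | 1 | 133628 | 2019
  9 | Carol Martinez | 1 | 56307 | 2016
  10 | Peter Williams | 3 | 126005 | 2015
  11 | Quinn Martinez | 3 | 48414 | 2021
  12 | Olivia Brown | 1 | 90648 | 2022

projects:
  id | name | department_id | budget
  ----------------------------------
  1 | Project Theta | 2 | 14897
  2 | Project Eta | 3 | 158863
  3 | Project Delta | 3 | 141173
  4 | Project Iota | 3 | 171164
SELECT name, budget FROM projects WHERE budget > 126345

Execution result:
name | budget
Project Eta | 158863
Project Delta | 141173
Project Iota | 171164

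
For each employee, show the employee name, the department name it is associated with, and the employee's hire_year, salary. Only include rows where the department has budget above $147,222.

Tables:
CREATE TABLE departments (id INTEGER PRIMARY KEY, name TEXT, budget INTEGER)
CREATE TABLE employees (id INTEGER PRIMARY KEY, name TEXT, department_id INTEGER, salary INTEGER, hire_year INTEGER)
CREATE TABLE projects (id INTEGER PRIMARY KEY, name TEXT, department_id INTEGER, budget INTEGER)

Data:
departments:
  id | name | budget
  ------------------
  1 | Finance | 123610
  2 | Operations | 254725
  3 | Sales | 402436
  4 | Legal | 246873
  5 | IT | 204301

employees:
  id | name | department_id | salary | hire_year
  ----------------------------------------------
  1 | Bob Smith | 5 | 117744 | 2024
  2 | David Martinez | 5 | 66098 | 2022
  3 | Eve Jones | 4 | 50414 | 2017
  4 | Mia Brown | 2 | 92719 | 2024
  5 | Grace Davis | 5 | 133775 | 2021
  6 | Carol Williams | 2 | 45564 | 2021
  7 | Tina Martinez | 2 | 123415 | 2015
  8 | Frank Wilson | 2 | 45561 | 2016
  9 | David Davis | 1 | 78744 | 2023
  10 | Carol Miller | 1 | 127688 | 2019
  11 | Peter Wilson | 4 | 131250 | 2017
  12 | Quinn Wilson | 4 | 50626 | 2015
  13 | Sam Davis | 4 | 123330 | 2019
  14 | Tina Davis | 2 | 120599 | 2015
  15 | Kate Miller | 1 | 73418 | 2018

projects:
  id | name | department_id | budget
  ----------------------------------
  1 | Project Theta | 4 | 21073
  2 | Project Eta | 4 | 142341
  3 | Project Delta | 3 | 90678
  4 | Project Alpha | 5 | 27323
SELECT c.name, p.name AS department, c.hire_year, c.salary FROM employees c JOIN departments p ON c.department_id = p.id WHERE p.budget > 147222

Execution result:
name | department | hire_year | salary
Bob Smith | IT | 2024 | 117744
David Martinez | IT | 2022 | 66098
Eve Jones | Legal | 2017 | 50414
Mia Brown | Operations | 2024 | 92719
Grace Davis | IT | 2021 | 133775
Carol Williams | Operations | 2021 | 45564
Tina Martinez | Operations | 2015 | 123415
Frank Wilson | Operations | 2016 | 45561
Peter Wilson | Legal | 2017 | 131250
Quinn Wilson | Legal | 2015 | 50626
Sam Davis | Legal | 2019 | 123330
Tina Davis | Operations | 2015 | 120599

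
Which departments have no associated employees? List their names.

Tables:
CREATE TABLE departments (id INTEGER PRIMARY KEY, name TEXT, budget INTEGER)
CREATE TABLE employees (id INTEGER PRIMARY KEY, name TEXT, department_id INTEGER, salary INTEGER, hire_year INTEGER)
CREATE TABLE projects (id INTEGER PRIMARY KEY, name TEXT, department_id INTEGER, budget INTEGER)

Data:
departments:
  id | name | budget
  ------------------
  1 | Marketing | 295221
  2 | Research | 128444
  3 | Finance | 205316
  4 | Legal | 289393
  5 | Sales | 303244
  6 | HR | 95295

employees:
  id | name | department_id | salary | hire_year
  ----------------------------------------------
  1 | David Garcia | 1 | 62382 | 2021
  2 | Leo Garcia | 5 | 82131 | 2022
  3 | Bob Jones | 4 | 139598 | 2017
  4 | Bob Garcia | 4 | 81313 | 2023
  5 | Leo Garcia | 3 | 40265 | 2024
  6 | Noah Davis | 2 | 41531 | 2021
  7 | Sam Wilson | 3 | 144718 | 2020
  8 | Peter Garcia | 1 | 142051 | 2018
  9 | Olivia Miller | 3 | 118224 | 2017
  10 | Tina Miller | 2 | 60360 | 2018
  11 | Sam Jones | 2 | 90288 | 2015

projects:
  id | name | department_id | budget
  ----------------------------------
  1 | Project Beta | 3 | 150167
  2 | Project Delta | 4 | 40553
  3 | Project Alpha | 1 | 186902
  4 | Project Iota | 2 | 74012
SELECT p.name FROM departments p LEFT JOIN employees c ON c.department_id = p.id WHERE c.id IS NULL

Execution result:
HR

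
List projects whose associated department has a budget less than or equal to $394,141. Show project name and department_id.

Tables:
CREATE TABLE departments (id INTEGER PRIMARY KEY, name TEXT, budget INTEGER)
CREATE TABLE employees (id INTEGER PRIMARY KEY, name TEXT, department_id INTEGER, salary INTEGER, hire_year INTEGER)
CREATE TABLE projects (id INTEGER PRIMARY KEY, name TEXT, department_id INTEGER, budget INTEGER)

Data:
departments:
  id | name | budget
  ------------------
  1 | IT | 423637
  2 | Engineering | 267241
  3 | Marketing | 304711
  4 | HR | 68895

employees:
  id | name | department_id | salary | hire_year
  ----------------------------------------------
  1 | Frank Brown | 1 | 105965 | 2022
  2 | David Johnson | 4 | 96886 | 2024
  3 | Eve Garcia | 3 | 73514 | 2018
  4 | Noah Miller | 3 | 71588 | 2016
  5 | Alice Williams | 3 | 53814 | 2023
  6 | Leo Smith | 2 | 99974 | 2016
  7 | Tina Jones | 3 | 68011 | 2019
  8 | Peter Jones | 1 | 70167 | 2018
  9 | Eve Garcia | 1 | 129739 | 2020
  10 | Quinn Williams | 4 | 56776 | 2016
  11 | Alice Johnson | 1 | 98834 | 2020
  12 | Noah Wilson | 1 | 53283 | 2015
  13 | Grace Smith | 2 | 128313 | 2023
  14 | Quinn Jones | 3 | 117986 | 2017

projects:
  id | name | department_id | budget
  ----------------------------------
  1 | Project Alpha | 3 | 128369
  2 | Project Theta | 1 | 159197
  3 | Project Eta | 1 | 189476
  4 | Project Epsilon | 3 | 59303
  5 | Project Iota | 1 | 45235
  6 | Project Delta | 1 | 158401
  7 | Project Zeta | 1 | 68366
SELECT name, department_id FROM projects WHERE department_id IN (SELECT id FROM departments WHERE budget <= 394141)

Execution result:
name | department_id
Project Alpha | 3
Project Epsilon | 3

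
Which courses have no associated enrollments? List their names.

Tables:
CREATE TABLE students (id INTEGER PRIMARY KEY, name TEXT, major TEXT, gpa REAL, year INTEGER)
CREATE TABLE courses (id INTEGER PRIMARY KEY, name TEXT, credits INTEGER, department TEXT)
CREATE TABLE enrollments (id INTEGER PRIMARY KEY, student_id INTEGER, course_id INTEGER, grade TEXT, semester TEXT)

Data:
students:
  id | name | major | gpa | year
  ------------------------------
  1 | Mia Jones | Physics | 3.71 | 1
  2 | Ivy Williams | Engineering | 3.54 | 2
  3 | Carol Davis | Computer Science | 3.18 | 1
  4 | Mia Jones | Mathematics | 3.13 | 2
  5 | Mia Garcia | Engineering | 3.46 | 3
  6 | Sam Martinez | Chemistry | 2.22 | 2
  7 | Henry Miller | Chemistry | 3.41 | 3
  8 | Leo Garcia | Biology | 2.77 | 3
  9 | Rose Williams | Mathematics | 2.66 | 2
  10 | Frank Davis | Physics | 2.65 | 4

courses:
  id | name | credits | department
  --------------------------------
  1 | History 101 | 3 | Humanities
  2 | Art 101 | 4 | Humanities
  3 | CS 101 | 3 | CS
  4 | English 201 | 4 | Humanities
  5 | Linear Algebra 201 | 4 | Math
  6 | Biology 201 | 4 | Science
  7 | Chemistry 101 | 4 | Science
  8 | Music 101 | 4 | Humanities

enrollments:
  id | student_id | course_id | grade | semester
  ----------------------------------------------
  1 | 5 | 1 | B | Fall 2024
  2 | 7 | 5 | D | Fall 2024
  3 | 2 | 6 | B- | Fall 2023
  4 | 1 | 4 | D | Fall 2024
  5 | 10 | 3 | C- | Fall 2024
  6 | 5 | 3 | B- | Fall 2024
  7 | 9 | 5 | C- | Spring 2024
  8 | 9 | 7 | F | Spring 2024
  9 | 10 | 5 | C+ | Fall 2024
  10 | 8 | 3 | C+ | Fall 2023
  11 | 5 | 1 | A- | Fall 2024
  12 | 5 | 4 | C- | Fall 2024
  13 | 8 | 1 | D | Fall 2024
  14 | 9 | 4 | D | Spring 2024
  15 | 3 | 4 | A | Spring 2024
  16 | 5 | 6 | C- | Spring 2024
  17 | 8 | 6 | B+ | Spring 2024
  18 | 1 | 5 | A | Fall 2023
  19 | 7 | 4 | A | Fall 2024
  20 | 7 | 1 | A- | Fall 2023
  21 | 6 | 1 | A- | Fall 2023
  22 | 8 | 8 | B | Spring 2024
SELECT p.name FROM courses p LEFT JOIN enrollments c ON c.course_id = p.id WHERE c.id IS NULL

Execution result:
Art 101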